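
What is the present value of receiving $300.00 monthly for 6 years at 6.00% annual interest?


Present value of an ordinary annuity: PV = PMT × (1 − (1 + r)^(−n)) / r
Monthly rate r = 0.06/12 = 0.005, n = 72
PV = $300.00 × (1 − (1 + 0.06/12)^(−72)) / (0.06/12)
PV = $300.00 × 60.339514
PV = $18,101.85

PV = PMT × (1-(1+r)^(-n))/r = $18,101.85


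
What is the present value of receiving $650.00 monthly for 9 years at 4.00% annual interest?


Present value of an ordinary annuity: PV = PMT × (1 − (1 + r)^(−n)) / r
Monthly rate r = 0.04/12 ≈ 0.00333333, n = 108
PV = $650.00 × (1 − (1 + 0.04/12)^(−108)) / (0.04/12)
PV = $650.00 × 90.571761
PV = $58,871.64

PV = PMT × (1-(1+r)^(-n))/r = $58,871.64


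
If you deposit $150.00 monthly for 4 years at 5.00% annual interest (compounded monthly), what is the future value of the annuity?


Future value of an ordinary annuity: FV = PMT × ((1 + r)^n − 1) / r
Monthly rate r = 0.05/12 ≈ 0.00416667, n = 48
FV = $150.00 × ((1 + 0.05/12)^48 − 1) / (0.05/12)
FV = $150.00 × 53.014885
FV = $7,952.23

FV = PMT × ((1+r)^n - 1)/r = $7,952.23


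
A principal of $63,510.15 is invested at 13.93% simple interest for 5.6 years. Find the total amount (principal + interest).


Total amount formula: A = P(1 + rt) = P + P·r·t
Interest: I = P × r × t = $63,510.15 × 0.1393 × 5.6 = $49,543.00
A = P + I = $63,510.15 + $49,543.00 = $113,053.15

A = P + I = P(1 + rt) = $113,053.15


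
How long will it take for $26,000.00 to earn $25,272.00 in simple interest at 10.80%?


Rearrange the simple interest formula for t:
I = P × r × t  ⇒  t = I / (P × r)
t = $25,272.00 / ($26,000.00 × 0.108)
t = 9

t = I/(P×r) = 9 years


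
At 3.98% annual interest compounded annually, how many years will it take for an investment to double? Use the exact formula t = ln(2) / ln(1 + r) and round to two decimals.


Doubling condition: (1 + r)^t = 2
Take ln of both sides: t × ln(1 + r) = ln(2)
t = ln(2) / ln(1 + r)
t = 0.693147 / 0.039028
t = 17.76

t = ln(2) / ln(1 + r) = 17.76 years


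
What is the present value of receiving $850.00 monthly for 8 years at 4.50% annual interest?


Present value of an ordinary annuity: PV = PMT × (1 − (1 + r)^(−n)) / r
Monthly rate r = 0.045/12 = 0.00375, n = 96
PV = $850.00 × (1 − (1 + 0.045/12)^(−96)) / (0.045/12)
PV = $850.00 × 80.494336
PV = $68,420.19

PV = PMT × (1-(1+r)^(-n))/r = $68,420.19


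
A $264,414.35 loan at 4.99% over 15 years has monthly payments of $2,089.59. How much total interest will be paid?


Total paid over the life of the loan = PMT × n.
Total paid = $2,089.59 × 180 = $376,126.20
Total interest = total paid − principal = $376,126.20 − $264,414.35 = $111,711.85

Total interest = (PMT × n) - PV = $111,711.85


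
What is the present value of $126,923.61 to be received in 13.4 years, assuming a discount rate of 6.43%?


Present value formula: PV = FV / (1 + r)^t
PV = $126,923.61 / (1 + 0.0643)^13.4
PV = $126,923.61 / 2.3049337
PV = $55,066.06

PV = FV / (1 + r)^t = $55,066.06


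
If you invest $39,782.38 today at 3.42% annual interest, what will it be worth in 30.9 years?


Future value formula: FV = PV × (1 + r)^t
FV = $39,782.38 × (1 + 0.0342)^30.9
FV = $39,782.38 × 2.8267024
FV = $112,452.95

FV = PV × (1 + r)^t = $112,452.95


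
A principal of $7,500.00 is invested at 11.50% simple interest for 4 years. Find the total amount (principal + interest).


Total amount formula: A = P(1 + rt) = P + P·r·t
Interest: I = P × r × t = $7,500.00 × 0.115 × 4 = $3,450.00
A = P + I = $7,500.00 + $3,450.00 = $10,950.00

A = P + I = P(1 + rt) = $10,950.00


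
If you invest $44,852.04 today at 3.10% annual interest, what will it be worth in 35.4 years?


Future value formula: FV = PV × (1 + r)^t
FV = $44,852.04 × (1 + 0.031)^35.4
FV = $44,852.04 × 2.9468413
FV = $132,171.84

FV = PV × (1 + r)^t = $132,171.84


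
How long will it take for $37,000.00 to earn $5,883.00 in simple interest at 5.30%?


Rearrange the simple interest formula for t:
I = P × r × t  ⇒  t = I / (P × r)
t = $5,883.00 / ($37,000.00 × 0.053)
t = 3

t = I/(P×r) = 3 years


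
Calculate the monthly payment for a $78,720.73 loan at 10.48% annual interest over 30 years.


Loan payment formula: PMT = PV × r / (1 − (1 + r)^(−n))
Monthly rate r = 0.1048/12 ≈ 0.00873333, n = 360 months
Denominator: 1 − (1 + 0.1048/12)^(−360) = 0.956298
PMT = $78,720.73 × (0.1048/12) / 0.956298
PMT = $718.91 per month

PMT = PV × r / (1-(1+r)^(-n)) = $718.91/month


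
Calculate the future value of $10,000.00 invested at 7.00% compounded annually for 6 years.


Compound interest formula: A = P(1 + r/n)^(nt)
A = $10,000.00 × (1 + 0.07/1)^(1 × 6)
Growth factor: (1 + 0.07/1)^6 = 1.500730
A = $10,000.00 × 1.500730
A = $15,007.30

A = P(1 + r/n)^(nt) = $15,007.30


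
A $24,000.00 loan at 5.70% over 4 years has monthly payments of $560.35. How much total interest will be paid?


Total paid over the life of the loan = PMT × n.
Total paid = $560.35 × 48 = $26,896.80
Total interest = total paid − principal = $26,896.80 − $24,000.00 = $2,896.80

Total interest = (PMT × n) - PV = $2,896.80


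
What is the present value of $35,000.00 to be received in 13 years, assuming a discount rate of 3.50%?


Present value formula: PV = FV / (1 + r)^t
PV = $35,000.00 / (1 + 0.035)^13
PV = $35,000.00 / 1.563956
PV = $22,379.15

PV = FV / (1 + r)^t = $22,379.15


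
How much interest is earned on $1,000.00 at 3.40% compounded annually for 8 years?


Compound interest earned = final amount − principal.
A = P(1 + r/n)^(nt) = $1,000.00 × (1 + 0.034/1)^(1 × 8) = $1,306.67
Interest = A − P = $1,306.67 − $1,000.00 = $306.67

Interest = A - P = $306.67


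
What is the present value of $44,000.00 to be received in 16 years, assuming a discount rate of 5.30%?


Present value formula: PV = FV / (1 + r)^t
PV = $44,000.00 / (1 + 0.053)^16
PV = $44,000.00 / 2.284830
PV = $19,257.45

PV = FV / (1 + r)^t = $19,257.45


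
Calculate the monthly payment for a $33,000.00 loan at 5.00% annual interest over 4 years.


Loan payment formula: PMT = PV × r / (1 − (1 + r)^(−n))
Monthly rate r = 0.05/12 ≈ 0.00416667, n = 48 months
Denominator: 1 − (1 + 0.05/12)^(−48) = 0.180929
PMT = $33,000.00 × (0.05/12) / 0.180929
PMT = $759.97 per month

PMT = PV × r / (1-(1+r)^(-n)) = $759.97/month


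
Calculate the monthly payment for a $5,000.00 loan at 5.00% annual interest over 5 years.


Loan payment formula: PMT = PV × r / (1 − (1 + r)^(−n))
Monthly rate r = 0.05/12 ≈ 0.00416667, n = 60 months
Denominator: 1 − (1 + 0.05/12)^(−60) = 0.220795
PMT = $5,000.00 × (0.05/12) / 0.220795
PMT = $94.36 per month

PMT = PV × r / (1-(1+r)^(-n)) = $94.36/month


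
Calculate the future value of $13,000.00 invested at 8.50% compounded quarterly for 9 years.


Compound interest formula: A = P(1 + r/n)^(nt)
A = $13,000.00 × (1 + 0.085/4)^(4 × 9)
Growth factor: (1 + 0.085/4)^36 = 2.131839
A = $13,000.00 × 2.131839
A = $27,713.91

A = P(1 + r/n)^(nt) = $27,713.91


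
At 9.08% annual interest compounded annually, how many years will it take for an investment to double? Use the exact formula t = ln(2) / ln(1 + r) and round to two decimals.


Doubling condition: (1 + r)^t = 2
Take ln of both sides: t × ln(1 + r) = ln(2)
t = ln(2) / ln(1 + r)
t = 0.693147 / 0.086911
t = 7.98

t = ln(2) / ln(1 + r) = 7.98 years


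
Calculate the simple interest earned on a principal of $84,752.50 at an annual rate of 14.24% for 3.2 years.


Simple interest formula: I = P × r × t
I = $84,752.50 × 0.1424 × 3.2
I = $38,620.02

I = P × r × t = $38,620.02


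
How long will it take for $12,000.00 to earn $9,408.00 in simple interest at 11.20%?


Rearrange the simple interest formula for t:
I = P × r × t  ⇒  t = I / (P × r)
t = $9,408.00 / ($12,000.00 × 0.112)
t = 7

t = I/(P×r) = 7 years


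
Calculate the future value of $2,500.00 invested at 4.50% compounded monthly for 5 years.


Compound interest formula: A = P(1 + r/n)^(nt)
A = $2,500.00 × (1 + 0.045/12)^(12 × 5)
Growth factor: (1 + 0.045/12)^60 = 1.251796
A = $2,500.00 × 1.251796
A = $3,129.49

A = P(1 + r/n)^(nt) = $3,129.49


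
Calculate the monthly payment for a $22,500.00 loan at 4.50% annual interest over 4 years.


Loan payment formula: PMT = PV × r / (1 − (1 + r)^(−n))
Monthly rate r = 0.045/12 = 0.00375, n = 48 months
Denominator: 1 − (1 + 0.045/12)^(−48) = 0.164449
PMT = $22,500.00 × (0.045/12) / 0.164449
PMT = $513.08 per month

PMT = PV × r / (1-(1+r)^(-n)) = $513.08/month


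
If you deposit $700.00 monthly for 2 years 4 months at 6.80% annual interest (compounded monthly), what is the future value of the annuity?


Future value of an ordinary annuity: FV = PMT × ((1 + r)^n − 1) / r
Monthly rate r = 0.068/12 ≈ 0.00566667, n = 28
FV = $700.00 × ((1 + 0.068/12)^28 − 1) / (0.068/12)
FV = $700.00 × 30.251025
FV = $21,175.72

FV = PMT × ((1+r)^n - 1)/r = $21,175.72


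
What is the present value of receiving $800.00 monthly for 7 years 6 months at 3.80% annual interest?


Present value of an ordinary annuity: PV = PMT × (1 − (1 + r)^(−n)) / r
Monthly rate r = 0.038/12 ≈ 0.00316667, n = 90
PV = $800.00 × (1 − (1 + 0.038/12)^(−90)) / (0.038/12)
PV = $800.00 × 78.204328
PV = $62,563.46

PV = PMT × (1-(1+r)^(-n))/r = $62,563.46


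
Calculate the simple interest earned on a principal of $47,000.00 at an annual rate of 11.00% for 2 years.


Simple interest formula: I = P × r × t
I = $47,000.00 × 0.11 × 2
I = $10,340.00

I = P × r × t = $10,340.00


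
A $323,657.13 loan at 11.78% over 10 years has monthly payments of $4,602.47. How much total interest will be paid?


Total paid over the life of the loan = PMT × n.
Total paid = $4,602.47 × 120 = $552,296.40
Total interest = total paid − principal = $552,296.40 − $323,657.13 = $228,639.27

Total interest = (PMT × n) - PV = $228,639.27


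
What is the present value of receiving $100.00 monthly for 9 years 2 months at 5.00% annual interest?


Present value of an ordinary annuity: PV = PMT × (1 − (1 + r)^(−n)) / r
Monthly rate r = 0.05/12 ≈ 0.00416667, n = 110
PV = $100.00 × (1 − (1 + 0.05/12)^(−110)) / (0.05/12)
PV = $100.00 × 88.094623
PV = $8,809.46

PV = PMT × (1-(1+r)^(-n))/r = $8,809.46


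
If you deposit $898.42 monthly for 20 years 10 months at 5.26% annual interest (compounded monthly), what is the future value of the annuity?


Future value of an ordinary annuity: FV = PMT × ((1 + r)^n − 1) / r
Monthly rate r = 0.0526/12 ≈ 0.00438333, n = 250
FV = $898.42 × ((1 + 0.0526/12)^250 − 1) / (0.0526/12)
FV = $898.42 × 452.741999
FV = $406,752.47

FV = PMT × ((1+r)^n - 1)/r = $406,752.47


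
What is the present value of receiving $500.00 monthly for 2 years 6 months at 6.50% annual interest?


Present value of an ordinary annuity: PV = PMT × (1 − (1 + r)^(−n)) / r
Monthly rate r = 0.065/12 ≈ 0.00541667, n = 30
PV = $500.00 × (1 − (1 + 0.065/12)^(−30)) / (0.065/12)
PV = $500.00 × 27.620507
PV = $13,810.25

PV = PMT × (1-(1+r)^(-n))/r = $13,810.25


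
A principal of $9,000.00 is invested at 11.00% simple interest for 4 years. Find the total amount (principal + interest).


Total amount formula: A = P(1 + rt) = P + P·r·t
Interest: I = P × r × t = $9,000.00 × 0.11 × 4 = $3,960.00
A = P + I = $9,000.00 + $3,960.00 = $12,960.00

A = P + I = P(1 + rt) = $12,960.00


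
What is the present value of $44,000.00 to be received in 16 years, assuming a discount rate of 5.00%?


Present value formula: PV = FV / (1 + r)^t
PV = $44,000.00 / (1 + 0.05)^16
PV = $44,000.00 / 2.1828746
PV = $20,156.91

PV = FV / (1 + r)^t = $20,156.91


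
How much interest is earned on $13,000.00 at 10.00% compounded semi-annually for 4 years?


Compound interest earned = final amount − principal.
A = P(1 + r/n)^(nt) = $13,000.00 × (1 + 0.1/2)^(2 × 4) = $19,206.92
Interest = A − P = $19,206.92 − $13,000.00 = $6,206.92

Interest = A - P = $6,206.92


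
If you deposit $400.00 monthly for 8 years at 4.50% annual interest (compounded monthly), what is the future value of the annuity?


Future value of an ordinary annuity: FV = PMT × ((1 + r)^n − 1) / r
Monthly rate r = 0.045/12 = 0.00375, n = 96
FV = $400.00 × ((1 + 0.045/12)^96 − 1) / (0.045/12)
FV = $400.00 × 115.297241
FV = $46,118.90

FV = PMT × ((1+r)^n - 1)/r = $46,118.90


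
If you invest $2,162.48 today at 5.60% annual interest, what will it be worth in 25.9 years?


Future value formula: FV = PV × (1 + r)^t
FV = $2,162.48 × (1 + 0.056)^25.9
FV = $2,162.48 × 4.101054
FV = $8,868.45

FV = PV × (1 + r)^t = $8,868.45


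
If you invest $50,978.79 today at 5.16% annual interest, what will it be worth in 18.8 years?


Future value formula: FV = PV × (1 + r)^t
FV = $50,978.79 × (1 + 0.0516)^18.8
FV = $50,978.79 × 2.5750808
FV = $131,274.50

FV = PV × (1 + r)^t = $131,274.50


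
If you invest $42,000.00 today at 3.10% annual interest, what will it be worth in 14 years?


Future value formula: FV = PV × (1 + r)^t
FV = $42,000.00 × (1 + 0.031)^14
FV = $42,000.00 × 1.53327945
FV = $64,397.74

FV = PV × (1 + r)^t = $64,397.74


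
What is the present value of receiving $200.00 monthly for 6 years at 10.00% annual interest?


Present value of an ordinary annuity: PV = PMT × (1 − (1 + r)^(−n)) / r
Monthly rate r = 0.1/12 ≈ 0.00833333, n = 72
PV = $200.00 × (1 − (1 + 0.1/12)^(−72)) / (0.1/12)
PV = $200.00 × 53.978665
PV = $10,795.73

PV = PMT × (1-(1+r)^(-n))/r = $10,795.73


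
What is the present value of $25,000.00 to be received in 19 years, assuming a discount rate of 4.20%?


Present value formula: PV = FV / (1 + r)^t
PV = $25,000.00 / (1 + 0.042)^19
PV = $25,000.00 / 2.185177
PV = $11,440.72

PV = FV / (1 + r)^t = $11,440.72


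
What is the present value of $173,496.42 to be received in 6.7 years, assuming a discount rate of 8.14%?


Present value formula: PV = FV / (1 + r)^t
PV = $173,496.42 / (1 + 0.0814)^6.7
PV = $173,496.42 / 1.6893073
PV = $102,702.70

PV = FV / (1 + r)^t = $102,702.70


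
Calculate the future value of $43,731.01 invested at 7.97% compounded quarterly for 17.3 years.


Compound interest formula: A = P(1 + r/n)^(nt)
A = $43,731.01 × (1 + 0.0797/4)^(4 × 17.3)
Growth factor: (1 + 0.0797/4)^69.2 = 3.9167154
A = $43,731.01 × 3.9167154
A = $171,281.92

A = P(1 + r/n)^(nt) = $171,281.92


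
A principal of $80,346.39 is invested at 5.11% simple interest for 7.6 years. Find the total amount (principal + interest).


Total amount formula: A = P(1 + rt) = P + P·r·t
Interest: I = P × r × t = $80,346.39 × 0.0511 × 7.6 = $31,203.32
A = P + I = $80,346.39 + $31,203.32 = $111,549.71

A = P + I = P(1 + rt) = $111,549.71


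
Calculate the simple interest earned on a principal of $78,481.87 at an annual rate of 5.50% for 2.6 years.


Simple interest formula: I = P × r × t
I = $78,481.87 × 0.055 × 2.6
I = $11,222.91

I = P × r × t = $11,222.91


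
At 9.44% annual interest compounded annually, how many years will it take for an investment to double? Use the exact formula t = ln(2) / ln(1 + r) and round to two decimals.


Doubling condition: (1 + r)^t = 2
Take ln of both sides: t × ln(1 + r) = ln(2)
t = ln(2) / ln(1 + r)
t = 0.693147 / 0.090206
t = 7.68

t = ln(2) / ln(1 + r) = 7.68 years


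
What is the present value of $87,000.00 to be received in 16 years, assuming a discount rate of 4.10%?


Present value formula: PV = FV / (1 + r)^t
PV = $87,000.00 / (1 + 0.041)^16
PV = $87,000.00 / 1.902005
PV = $45,741.20

PV = FV / (1 + r)^t = $45,741.20


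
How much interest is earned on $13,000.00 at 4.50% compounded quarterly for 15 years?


Compound interest earned = final amount − principal.
A = P(1 + r/n)^(nt) = $13,000.00 × (1 + 0.045/4)^(4 × 15) = $25,436.39
Interest = A − P = $25,436.39 − $13,000.00 = $12,436.39

Interest = A - P = $12,436.39


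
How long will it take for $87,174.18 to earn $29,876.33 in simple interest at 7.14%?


Rearrange the simple interest formula for t:
I = P × r × t  ⇒  t = I / (P × r)
t = $29,876.33 / ($87,174.18 × 0.0714)
t = 4.8

t = I/(P×r) = 4.8 years


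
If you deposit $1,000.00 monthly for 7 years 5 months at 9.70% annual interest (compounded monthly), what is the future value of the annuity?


Future value of an ordinary annuity: FV = PMT × ((1 + r)^n − 1) / r
Monthly rate r = 0.097/12 ≈ 0.00808333, n = 89
FV = $1,000.00 × ((1 + 0.097/12)^89 − 1) / (0.097/12)
FV = $1,000.00 × 129.563582
FV = $129,563.58

FV = PMT × ((1+r)^n - 1)/r = $129,563.58


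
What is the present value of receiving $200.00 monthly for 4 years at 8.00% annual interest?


Present value of an ordinary annuity: PV = PMT × (1 − (1 + r)^(−n)) / r
Monthly rate r = 0.08/12 ≈ 0.00666667, n = 48
PV = $200.00 × (1 − (1 + 0.08/12)^(−48)) / (0.08/12)
PV = $200.00 × 40.961913
PV = $8,192.38

PV = PMT × (1-(1+r)^(-n))/r = $8,192.38


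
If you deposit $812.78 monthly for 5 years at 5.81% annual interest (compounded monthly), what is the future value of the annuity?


Future value of an ordinary annuity: FV = PMT × ((1 + r)^n − 1) / r
Monthly rate r = 0.0581/12 ≈ 0.00484167, n = 60
FV = $812.78 × ((1 + 0.0581/12)^60 − 1) / (0.0581/12)
FV = $812.78 × 69.430411
FV = $56,431.65

FV = PMT × ((1+r)^n - 1)/r = $56,431.65


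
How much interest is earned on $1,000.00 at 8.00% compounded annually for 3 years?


Compound interest earned = final amount − principal.
A = P(1 + r/n)^(nt) = $1,000.00 × (1 + 0.08/1)^(1 × 3) = $1,259.71
Interest = A − P = $1,259.71 − $1,000.00 = $259.71

Interest = A - P = $259.71


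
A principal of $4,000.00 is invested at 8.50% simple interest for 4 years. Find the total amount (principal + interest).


Total amount formula: A = P(1 + rt) = P + P·r·t
Interest: I = P × r × t = $4,000.00 × 0.085 × 4 = $1,360.00
A = P + I = $4,000.00 + $1,360.00 = $5,360.00

A = P + I = P(1 + rt) = $5,360.00


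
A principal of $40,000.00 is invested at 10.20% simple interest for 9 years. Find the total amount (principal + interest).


Total amount formula: A = P(1 + rt) = P + P·r·t
Interest: I = P × r × t = $40,000.00 × 0.102 × 9 = $36,720.00
A = P + I = $40,000.00 + $36,720.00 = $76,720.00

A = P + I = P(1 + rt) = $76,720.00


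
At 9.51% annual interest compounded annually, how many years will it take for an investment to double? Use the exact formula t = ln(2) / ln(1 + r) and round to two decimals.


Doubling condition: (1 + r)^t = 2
Take ln of both sides: t × ln(1 + r) = ln(2)
t = ln(2) / ln(1 + r)
t = 0.693147 / 0.090846
t = 7.63

t = ln(2) / ln(1 + r) = 7.63 years


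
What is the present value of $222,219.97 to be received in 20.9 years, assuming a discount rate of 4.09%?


Present value formula: PV = FV / (1 + r)^t
PV = $222,219.97 / (1 + 0.0409)^20.9
PV = $222,219.97 / 2.3112572
PV = $96,146.79

PV = FV / (1 + r)^t = $96,146.79


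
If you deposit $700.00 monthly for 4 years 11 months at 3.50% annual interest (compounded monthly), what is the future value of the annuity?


Future value of an ordinary annuity: FV = PMT × ((1 + r)^n − 1) / r
Monthly rate r = 0.035/12 ≈ 0.00291667, n = 59
FV = $700.00 × ((1 + 0.035/12)^59 − 1) / (0.035/12)
FV = $700.00 × 64.278634
FV = $44,995.04

FV = PMT × ((1+r)^n - 1)/r = $44,995.04


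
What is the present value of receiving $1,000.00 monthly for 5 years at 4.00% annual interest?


Present value of an ordinary annuity: PV = PMT × (1 − (1 + r)^(−n)) / r
Monthly rate r = 0.04/12 ≈ 0.00333333, n = 60
PV = $1,000.00 × (1 − (1 + 0.04/12)^(−60)) / (0.04/12)
PV = $1,000.00 × 54.299069
PV = $54,299.07

PV = PMT × (1-(1+r)^(-n))/r = $54,299.07


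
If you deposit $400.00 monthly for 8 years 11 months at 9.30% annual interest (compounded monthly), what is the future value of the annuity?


Future value of an ordinary annuity: FV = PMT × ((1 + r)^n − 1) / r
Monthly rate r = 0.093/12 = 0.00775, n = 107
FV = $400.00 × ((1 + 0.093/12)^107 − 1) / (0.093/12)
FV = $400.00 × 165.714222
FV = $66,285.69

FV = PMT × ((1+r)^n - 1)/r = $66,285.69


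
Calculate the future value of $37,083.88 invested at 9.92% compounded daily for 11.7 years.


Compound interest formula: A = P(1 + r/n)^(nt)
A = $37,083.88 × (1 + 0.0992/365)^(365 × 11.7)
Growth factor: (1 + 0.0992/365)^4270.5 = 3.1914722
A = $37,083.88 × 3.1914722
A = $118,352.17

A = P(1 + r/n)^(nt) = $118,352.17


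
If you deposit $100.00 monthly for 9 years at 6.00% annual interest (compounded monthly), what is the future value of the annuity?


Future value of an ordinary annuity: FV = PMT × ((1 + r)^n − 1) / r
Monthly rate r = 0.06/12 = 0.005, n = 108
FV = $100.00 × ((1 + 0.06/12)^108 − 1) / (0.06/12)
FV = $100.00 × 142.739900
FV = $14,273.99

FV = PMT × ((1+r)^n - 1)/r = $14,273.99


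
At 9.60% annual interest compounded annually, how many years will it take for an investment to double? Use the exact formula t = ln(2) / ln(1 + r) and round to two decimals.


Doubling condition: (1 + r)^t = 2
Take ln of both sides: t × ln(1 + r) = ln(2)
t = ln(2) / ln(1 + r)
t = 0.693147 / 0.091667
t = 7.56

t = ln(2) / ln(1 + r) = 7.56 years


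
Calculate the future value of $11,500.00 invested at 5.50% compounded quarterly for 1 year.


Compound interest formula: A = P(1 + r/n)^(nt)
A = $11,500.00 × (1 + 0.055/4)^(4 × 1)
Growth factor: (1 + 0.055/4)^4 = 1.056145
A = $11,500.00 × 1.056145
A = $12,145.67

A = P(1 + r/n)^(nt) = $12,145.67


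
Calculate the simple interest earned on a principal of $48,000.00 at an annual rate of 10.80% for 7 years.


Simple interest formula: I = P × r × t
I = $48,000.00 × 0.108 × 7
I = $36,288.00

I = P × r × t = $36,288.00


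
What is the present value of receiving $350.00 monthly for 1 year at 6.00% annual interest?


Present value of an ordinary annuity: PV = PMT × (1 − (1 + r)^(−n)) / r
Monthly rate r = 0.06/12 = 0.005, n = 12
PV = $350.00 × (1 − (1 + 0.06/12)^(−12)) / (0.06/12)
PV = $350.00 × 11.618932
PV = $4,066.63

PV = PMT × (1-(1+r)^(-n))/r = $4,066.63


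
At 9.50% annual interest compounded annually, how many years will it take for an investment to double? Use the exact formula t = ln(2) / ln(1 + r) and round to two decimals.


Doubling condition: (1 + r)^t = 2
Take ln of both sides: t × ln(1 + r) = ln(2)
t = ln(2) / ln(1 + r)
t = 0.693147 / 0.090754
t = 7.64

t = ln(2) / ln(1 + r) = 7.64 years


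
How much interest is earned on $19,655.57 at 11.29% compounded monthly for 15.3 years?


Compound interest earned = final amount − principal.
A = P(1 + r/n)^(nt) = $19,655.57 × (1 + 0.1129/12)^(12 × 15.3) = $109,689.71
Interest = A − P = $109,689.71 − $19,655.57 = $90,034.14

Interest = A - P = $90,034.14


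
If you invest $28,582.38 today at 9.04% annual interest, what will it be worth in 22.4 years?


Future value formula: FV = PV × (1 + r)^t
FV = $28,582.38 × (1 + 0.0904)^22.4
FV = $28,582.38 × 6.949009
FV = $198,619.22

FV = PV × (1 + r)^t = $198,619.22


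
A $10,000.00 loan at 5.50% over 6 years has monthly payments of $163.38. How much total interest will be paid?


Total paid over the life of the loan = PMT × n.
Total paid = $163.38 × 72 = $11,763.36
Total interest = total paid − principal = $11,763.36 − $10,000.00 = $1,763.36

Total interest = (PMT × n) - PV = $1,763.36


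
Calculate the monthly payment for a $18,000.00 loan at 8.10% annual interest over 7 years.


Loan payment formula: PMT = PV × r / (1 − (1 + r)^(−n))
Monthly rate r = 0.081/12 = 0.00675, n = 84 months
Denominator: 1 − (1 + 0.081/12)^(−84) = 0.431694
PMT = $18,000.00 × (0.081/12) / 0.431694
PMT = $281.45 per month

PMT = PV × r / (1-(1+r)^(-n)) = $281.45/month


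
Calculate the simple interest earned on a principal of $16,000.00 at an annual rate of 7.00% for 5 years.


Simple interest formula: I = P × r × t
I = $16,000.00 × 0.07 × 5
I = $5,600.00

I = P × r × t = $5,600.00


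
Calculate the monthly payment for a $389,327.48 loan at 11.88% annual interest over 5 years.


Loan payment formula: PMT = PV × r / (1 − (1 + r)^(−n))
Monthly rate r = 0.1188/12 = 0.0099, n = 60 months
Denominator: 1 − (1 + 0.1188/12)^(−60) = 0.4462705
PMT = $389,327.48 × (0.1188/12) / 0.4462705
PMT = $8,636.78 per month

PMT = PV × r / (1-(1+r)^(-n)) = $8,636.78/month


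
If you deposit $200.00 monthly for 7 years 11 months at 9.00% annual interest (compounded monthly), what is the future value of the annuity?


Future value of an ordinary annuity: FV = PMT × ((1 + r)^n − 1) / r
Monthly rate r = 0.09/12 = 0.0075, n = 95
FV = $200.00 × ((1 + 0.09/12)^95 − 1) / (0.09/12)
FV = $200.00 × 137.822495
FV = $27,564.50

FV = PMT × ((1+r)^n - 1)/r = $27,564.50


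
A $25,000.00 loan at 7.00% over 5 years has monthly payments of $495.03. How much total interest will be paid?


Total paid over the life of the loan = PMT × n.
Total paid = $495.03 × 60 = $29,701.80
Total interest = total paid − principal = $29,701.80 − $25,000.00 = $4,701.80

Total interest = (PMT × n) - PV = $4,701.80


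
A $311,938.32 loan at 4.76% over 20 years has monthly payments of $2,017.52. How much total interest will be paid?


Total paid over the life of the loan = PMT × n.
Total paid = $2,017.52 × 240 = $484,204.80
Total interest = total paid − principal = $484,204.80 − $311,938.32 = $172,266.48

Total interest = (PMT × n) - PV = $172,266.48


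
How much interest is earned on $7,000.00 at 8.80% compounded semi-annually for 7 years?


Compound interest earned = final amount − principal.
A = P(1 + r/n)^(nt) = $7,000.00 × (1 + 0.088/2)^(2 × 7) = $12,791.02
Interest = A − P = $12,791.02 − $7,000.00 = $5,791.02

Interest = A - P = $5,791.02


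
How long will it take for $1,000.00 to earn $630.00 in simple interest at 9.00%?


Rearrange the simple interest formula for t:
I = P × r × t  ⇒  t = I / (P × r)
t = $630.00 / ($1,000.00 × 0.09)
t = 7

t = I/(P×r) = 7 years


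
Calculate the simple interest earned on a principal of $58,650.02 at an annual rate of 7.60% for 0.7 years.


Simple interest formula: I = P × r × t
I = $58,650.02 × 0.076 × 0.7
I = $3,120.18

I = P × r × t = $3,120.18


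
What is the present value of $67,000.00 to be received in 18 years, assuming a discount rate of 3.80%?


Present value formula: PV = FV / (1 + r)^t
PV = $67,000.00 / (1 + 0.038)^18
PV = $67,000.00 / 1.9568267
PV = $34,239.11

PV = FV / (1 + r)^t = $34,239.11


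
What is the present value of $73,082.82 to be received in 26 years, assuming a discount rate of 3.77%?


Present value formula: PV = FV / (1 + r)^t
PV = $73,082.82 / (1 + 0.0377)^26
PV = $73,082.82 / 2.617383
PV = $27,922.10

PV = FV / (1 + r)^t = $27,922.10


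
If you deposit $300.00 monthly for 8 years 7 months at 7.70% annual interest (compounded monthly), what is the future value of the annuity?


Future value of an ordinary annuity: FV = PMT × ((1 + r)^n − 1) / r
Monthly rate r = 0.077/12 ≈ 0.00641667, n = 103
FV = $300.00 × ((1 + 0.077/12)^103 − 1) / (0.077/12)
FV = $300.00 × 145.321890
FV = $43,596.57

FV = PMT × ((1+r)^n - 1)/r = $43,596.57


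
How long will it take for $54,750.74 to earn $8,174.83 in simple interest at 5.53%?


Rearrange the simple interest formula for t:
I = P × r × t  ⇒  t = I / (P × r)
t = $8,174.83 / ($54,750.74 × 0.0553)
t = 2.7

t = I/(P×r) = 2.7 years


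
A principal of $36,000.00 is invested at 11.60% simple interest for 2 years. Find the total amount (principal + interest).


Total amount formula: A = P(1 + rt) = P + P·r·t
Interest: I = P × r × t = $36,000.00 × 0.116 × 2 = $8,352.00
A = P + I = $36,000.00 + $8,352.00 = $44,352.00

A = P + I = P(1 + rt) = $44,352.00


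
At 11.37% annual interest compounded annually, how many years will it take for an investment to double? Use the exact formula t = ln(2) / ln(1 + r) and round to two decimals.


Doubling condition: (1 + r)^t = 2
Take ln of both sides: t × ln(1 + r) = ln(2)
t = ln(2) / ln(1 + r)
t = 0.693147 / 0.107688
t = 6.44

t = ln(2) / ln(1 + r) = 6.44 years


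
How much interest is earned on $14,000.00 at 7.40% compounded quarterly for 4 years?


Compound interest earned = final amount − principal.
A = P(1 + r/n)^(nt) = $14,000.00 × (1 + 0.074/4)^(4 × 4) = $18,771.74
Interest = A − P = $18,771.74 − $14,000.00 = $4,771.74

Interest = A - P = $4,771.74


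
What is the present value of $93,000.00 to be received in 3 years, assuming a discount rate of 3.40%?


Present value formula: PV = FV / (1 + r)^t
PV = $93,000.00 / (1 + 0.034)^3
PV = $93,000.00 / 1.1055073
PV = $84,124.27

PV = FV / (1 + r)^t = $84,124.27


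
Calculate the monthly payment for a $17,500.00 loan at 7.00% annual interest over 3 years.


Loan payment formula: PMT = PV × r / (1 − (1 + r)^(−n))
Monthly rate r = 0.07/12 ≈ 0.00583333, n = 36 months
Denominator: 1 − (1 + 0.07/12)^(−36) = 0.188921
PMT = $17,500.00 × (0.07/12) / 0.188921
PMT = $540.35 per month

PMT = PV × r / (1-(1+r)^(-n)) = $540.35/month


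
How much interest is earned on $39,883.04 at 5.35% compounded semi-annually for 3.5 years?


Compound interest earned = final amount − principal.
A = P(1 + r/n)^(nt) = $39,883.04 × (1 + 0.0535/2)^(2 × 3.5) = $47,977.90
Interest = A − P = $47,977.90 − $39,883.04 = $8,094.86

Interest = A - P = $8,094.86


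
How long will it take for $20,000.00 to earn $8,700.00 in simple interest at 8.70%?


Rearrange the simple interest formula for t:
I = P × r × t  ⇒  t = I / (P × r)
t = $8,700.00 / ($20,000.00 × 0.087)
t = 5

t = I/(P×r) = 5 years


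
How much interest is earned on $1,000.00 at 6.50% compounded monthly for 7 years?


Compound interest earned = final amount − principal.
A = P(1 + r/n)^(nt) = $1,000.00 × (1 + 0.065/12)^(12 × 7) = $1,574.24
Interest = A − P = $1,574.24 − $1,000.00 = $574.24

Interest = A - P = $574.24


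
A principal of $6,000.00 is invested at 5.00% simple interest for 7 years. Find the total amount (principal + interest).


Total amount formula: A = P(1 + rt) = P + P·r·t
Interest: I = P × r × t = $6,000.00 × 0.05 × 7 = $2,100.00
A = P + I = $6,000.00 + $2,100.00 = $8,100.00

A = P + I = P(1 + rt) = $8,100.00


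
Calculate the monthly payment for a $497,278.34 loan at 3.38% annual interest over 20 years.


Loan payment formula: PMT = PV × r / (1 − (1 + r)^(−n))
Monthly rate r = 0.0338/12 ≈ 0.00281667, n = 240 months
Denominator: 1 − (1 + 0.0338/12)^(−240) = 0.490869
PMT = $497,278.34 × (0.0338/12) / 0.490869
PMT = $2,853.44 per month

PMT = PV × r / (1-(1+r)^(-n)) = $2,853.44/month


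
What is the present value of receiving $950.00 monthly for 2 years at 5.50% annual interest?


Present value of an ordinary annuity: PV = PMT × (1 − (1 + r)^(−n)) / r
Monthly rate r = 0.055/12 ≈ 0.00458333, n = 24
PV = $950.00 × (1 − (1 + 0.055/12)^(−24)) / (0.055/12)
PV = $950.00 × 22.677971
PV = $21,544.07

PV = PMT × (1-(1+r)^(-n))/r = $21,544.07


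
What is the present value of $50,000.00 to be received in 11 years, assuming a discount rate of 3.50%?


Present value formula: PV = FV / (1 + r)^t
PV = $50,000.00 / (1 + 0.035)^11
PV = $50,000.00 / 1.4599697
PV = $34,247.29

PV = FV / (1 + r)^t = $34,247.29


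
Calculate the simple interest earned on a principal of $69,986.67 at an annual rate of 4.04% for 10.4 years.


Simple interest formula: I = P × r × t
I = $69,986.67 × 0.0404 × 10.4
I = $29,405.60

I = P × r × t = $29,405.60


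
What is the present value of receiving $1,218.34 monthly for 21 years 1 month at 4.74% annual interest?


Present value of an ordinary annuity: PV = PMT × (1 − (1 + r)^(−n)) / r
Monthly rate r = 0.0474/12 = 0.00395, n = 253
PV = $1,218.34 × (1 − (1 + 0.0474/12)^(−253)) / (0.0474/12)
PV = $1,218.34 × 159.786327
PV = $194,674.07

PV = PMT × (1-(1+r)^(-n))/r = $194,674.07


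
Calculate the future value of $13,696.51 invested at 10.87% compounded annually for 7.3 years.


Compound interest formula: A = P(1 + r/n)^(nt)
A = $13,696.51 × (1 + 0.1087/1)^(1 × 7.3)
Growth factor: (1 + 0.1087/1)^7.3 = 2.1239415
A = $13,696.51 × 2.1239415
A = $29,090.59

A = P(1 + r/n)^(nt) = $29,090.59


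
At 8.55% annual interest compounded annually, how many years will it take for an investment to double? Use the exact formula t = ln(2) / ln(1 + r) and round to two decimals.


Doubling condition: (1 + r)^t = 2
Take ln of both sides: t × ln(1 + r) = ln(2)
t = ln(2) / ln(1 + r)
t = 0.693147 / 0.082041
t = 8.45

t = ln(2) / ln(1 + r) = 8.45 years


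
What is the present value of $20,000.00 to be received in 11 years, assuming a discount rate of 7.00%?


Present value formula: PV = FV / (1 + r)^t
PV = $20,000.00 / (1 + 0.07)^11
PV = $20,000.00 / 2.104852
PV = $9,501.86

PV = FV / (1 + r)^t = $9,501.86


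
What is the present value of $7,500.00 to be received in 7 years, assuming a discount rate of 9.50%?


Present value formula: PV = FV / (1 + r)^t
PV = $7,500.00 / (1 + 0.095)^7
PV = $7,500.00 / 1.887552
PV = $3,973.40

PV = FV / (1 + r)^t = $3,973.40


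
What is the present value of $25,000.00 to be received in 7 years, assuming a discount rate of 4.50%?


Present value formula: PV = FV / (1 + r)^t
PV = $25,000.00 / (1 + 0.045)^7
PV = $25,000.00 / 1.360862
PV = $18,370.71

PV = FV / (1 + r)^t = $18,370.71


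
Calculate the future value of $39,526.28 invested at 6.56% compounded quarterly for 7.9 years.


Compound interest formula: A = P(1 + r/n)^(nt)
A = $39,526.28 × (1 + 0.0656/4)^(4 × 7.9)
Growth factor: (1 + 0.0656/4)^31.6 = 1.67202644
A = $39,526.28 × 1.67202644
A = $66,088.99

A = P(1 + r/n)^(nt) = $66,088.99


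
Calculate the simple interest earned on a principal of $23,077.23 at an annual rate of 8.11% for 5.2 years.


Simple interest formula: I = P × r × t
I = $23,077.23 × 0.0811 × 5.2
I = $9,732.13

I = P × r × t = $9,732.13


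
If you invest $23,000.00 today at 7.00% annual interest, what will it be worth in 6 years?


Future value formula: FV = PV × (1 + r)^t
FV = $23,000.00 × (1 + 0.07)^6
FV = $23,000.00 × 1.5007304
FV = $34,516.80

FV = PV × (1 + r)^t = $34,516.80


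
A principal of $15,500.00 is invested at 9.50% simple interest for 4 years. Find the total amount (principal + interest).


Total amount formula: A = P(1 + rt) = P + P·r·t
Interest: I = P × r × t = $15,500.00 × 0.095 × 4 = $5,890.00
A = P + I = $15,500.00 + $5,890.00 = $21,390.00

A = P + I = P(1 + rt) = $21,390.00


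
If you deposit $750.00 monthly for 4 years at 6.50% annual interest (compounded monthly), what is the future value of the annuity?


Future value of an ordinary annuity: FV = PMT × ((1 + r)^n − 1) / r
Monthly rate r = 0.065/12 ≈ 0.00541667, n = 48
FV = $750.00 × ((1 + 0.065/12)^48 − 1) / (0.065/12)
FV = $750.00 × 54.6499265
FV = $40,987.44

FV = PMT × ((1+r)^n - 1)/r = $40,987.44


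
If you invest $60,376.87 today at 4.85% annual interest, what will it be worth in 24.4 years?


Future value formula: FV = PV × (1 + r)^t
FV = $60,376.87 × (1 + 0.0485)^24.4
FV = $60,376.87 × 3.1759219
FV = $191,752.22

FV = PV × (1 + r)^t = $191,752.22


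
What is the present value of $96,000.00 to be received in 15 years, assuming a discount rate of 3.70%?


Present value formula: PV = FV / (1 + r)^t
PV = $96,000.00 / (1 + 0.037)^15
PV = $96,000.00 / 1.7245721
PV = $55,665.98

PV = FV / (1 + r)^t = $55,665.98


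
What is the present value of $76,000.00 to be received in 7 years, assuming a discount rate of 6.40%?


Present value formula: PV = FV / (1 + r)^t
PV = $76,000.00 / (1 + 0.064)^7
PV = $76,000.00 / 1.5438013
PV = $49,229.13

PV = FV / (1 + r)^t = $49,229.13


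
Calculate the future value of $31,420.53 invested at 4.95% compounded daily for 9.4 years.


Compound interest formula: A = P(1 + r/n)^(nt)
A = $31,420.53 × (1 + 0.0495/365)^(365 × 9.4)
Growth factor: (1 + 0.0495/365)^3431 = 1.5924416
A = $31,420.53 × 1.5924416
A = $50,035.36

A = P(1 + r/n)^(nt) = $50,035.36


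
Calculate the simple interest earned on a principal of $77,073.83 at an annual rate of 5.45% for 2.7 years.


Simple interest formula: I = P × r × t
I = $77,073.83 × 0.0545 × 2.7
I = $11,341.41

I = P × r × t = $11,341.41


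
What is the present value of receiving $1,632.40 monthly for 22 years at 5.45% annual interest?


Present value of an ordinary annuity: PV = PMT × (1 − (1 + r)^(−n)) / r
Monthly rate r = 0.0545/12 ≈ 0.00454167, n = 264
PV = $1,632.40 × (1 − (1 + 0.0545/12)^(−264)) / (0.0545/12)
PV = $1,632.40 × 153.618697
PV = $250,767.16

PV = PMT × (1-(1+r)^(-n))/r = $250,767.16


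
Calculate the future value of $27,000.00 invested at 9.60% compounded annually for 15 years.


Compound interest formula: A = P(1 + r/n)^(nt)
A = $27,000.00 × (1 + 0.096/1)^(1 × 15)
Growth factor: (1 + 0.096/1)^15 = 3.9551077
A = $27,000.00 × 3.9551077
A = $106,787.91

A = P(1 + r/n)^(nt) = $106,787.91


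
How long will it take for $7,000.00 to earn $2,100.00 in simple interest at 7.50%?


Rearrange the simple interest formula for t:
I = P × r × t  ⇒  t = I / (P × r)
t = $2,100.00 / ($7,000.00 × 0.075)
t = 4

t = I/(P×r) = 4 years


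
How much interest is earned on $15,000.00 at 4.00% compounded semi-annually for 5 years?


Compound interest earned = final amount − principal.
A = P(1 + r/n)^(nt) = $15,000.00 × (1 + 0.04/2)^(2 × 5) = $18,284.92
Interest = A − P = $18,284.92 − $15,000.00 = $3,284.92

Interest = A - P = $3,284.92


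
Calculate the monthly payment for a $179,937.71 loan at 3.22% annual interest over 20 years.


Loan payment formula: PMT = PV × r / (1 − (1 + r)^(−n))
Monthly rate r = 0.0322/12 ≈ 0.00268333, n = 240 months
Denominator: 1 − (1 + 0.0322/12)^(−240) = 0.474359
PMT = $179,937.71 × (0.0322/12) / 0.474359
PMT = $1,017.86 per month

PMT = PV × r / (1-(1+r)^(-n)) = $1,017.86/month


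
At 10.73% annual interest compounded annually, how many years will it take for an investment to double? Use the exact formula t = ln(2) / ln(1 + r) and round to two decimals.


Doubling condition: (1 + r)^t = 2
Take ln of both sides: t × ln(1 + r) = ln(2)
t = ln(2) / ln(1 + r)
t = 0.693147 / 0.101925
t = 6.80

t = ln(2) / ln(1 + r) = 6.80 years


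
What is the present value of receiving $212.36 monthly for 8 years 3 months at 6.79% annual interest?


Present value of an ordinary annuity: PV = PMT × (1 − (1 + r)^(−n)) / r
Monthly rate r = 0.0679/12 ≈ 0.00565833, n = 99
PV = $212.36 × (1 − (1 + 0.0679/12)^(−99)) / (0.0679/12)
PV = $212.36 × 75.638610
PV = $16,062.62

PV = PMT × (1-(1+r)^(-n))/r = $16,062.62


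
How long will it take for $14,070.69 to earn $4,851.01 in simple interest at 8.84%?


Rearrange the simple interest formula for t:
I = P × r × t  ⇒  t = I / (P × r)
t = $4,851.01 / ($14,070.69 × 0.0884)
t = 3.9

t = I/(P×r) = 3.9 years


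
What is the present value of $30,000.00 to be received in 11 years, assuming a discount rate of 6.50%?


Present value formula: PV = FV / (1 + r)^t
PV = $30,000.00 / (1 + 0.065)^11
PV = $30,000.00 / 1.999151
PV = $15,006.37

PV = FV / (1 + r)^t = $15,006.37


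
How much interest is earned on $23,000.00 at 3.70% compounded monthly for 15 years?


Compound interest earned = final amount − principal.
A = P(1 + r/n)^(nt) = $23,000.00 × (1 + 0.037/12)^(12 × 15) = $40,030.45
Interest = A − P = $40,030.45 − $23,000.00 = $17,030.45

Interest = A - P = $17,030.45


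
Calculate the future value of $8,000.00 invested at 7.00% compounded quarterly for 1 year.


Compound interest formula: A = P(1 + r/n)^(nt)
A = $8,000.00 × (1 + 0.07/4)^(4 × 1)
Growth factor: (1 + 0.07/4)^4 = 1.071859
A = $8,000.00 × 1.071859
A = $8,574.87

A = P(1 + r/n)^(nt) = $8,574.87
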